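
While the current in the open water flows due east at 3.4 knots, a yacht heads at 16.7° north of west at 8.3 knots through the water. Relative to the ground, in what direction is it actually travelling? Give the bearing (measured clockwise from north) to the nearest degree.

298°

Taking east as x and north as y: velocity relative to the water = (-7.950, 2.385) knots; the water relative to ground = (3.400, 0.000) knots.
Velocity relative to ground = (-7.950, 2.385) + (3.400, 0.000) = (-4.550, 2.385) knots.
Bearing = atan2(-4.55, 2.39) = 297.66° clockwise from north.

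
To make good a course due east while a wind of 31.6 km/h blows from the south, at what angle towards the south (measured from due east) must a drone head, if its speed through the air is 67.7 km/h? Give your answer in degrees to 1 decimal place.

27.8°

The wind pushes perpendicular to the desired track; the heading must have a component into the wind equal to 31.6 km/h: 67.7 sin θ = 31.6.
sin θ = 0.4668, so θ = 27.825°.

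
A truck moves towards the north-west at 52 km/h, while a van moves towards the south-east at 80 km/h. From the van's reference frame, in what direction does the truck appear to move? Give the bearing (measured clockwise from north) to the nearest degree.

315°

Taking east as x and north as y: truck velocity = (-36.770, 36.770) km/h; van velocity = (56.569, -56.569) km/h.
Velocity of truck relative to van = (-36.770, 36.770) − (56.569, -56.569) = (-93.338, 93.338) km/h.
Bearing = atan2(-93.34, 93.34) = 315.00° clockwise from north.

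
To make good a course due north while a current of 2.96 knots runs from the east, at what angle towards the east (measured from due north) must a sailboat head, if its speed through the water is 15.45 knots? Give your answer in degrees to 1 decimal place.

The current pushes perpendicular to the desired track; the heading must have a component into the current equal to 2.96 knots: 15.45 sin θ = 2.96.
sin θ = 0.1916, so θ = 11.045°.

11.0°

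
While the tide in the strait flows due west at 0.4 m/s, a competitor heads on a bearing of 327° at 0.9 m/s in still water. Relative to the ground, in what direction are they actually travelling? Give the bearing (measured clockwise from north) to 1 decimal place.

310.3°

Taking east as x and north as y: velocity relative to the water = (-0.490, 0.755) m/s; the water relative to ground = (-0.400, 0.000) m/s.
Velocity relative to ground = (-0.490, 0.755) + (-0.400, 0.000) = (-0.890, 0.755) m/s.
Bearing = atan2(-0.89, 0.75) = 310.30° clockwise from north.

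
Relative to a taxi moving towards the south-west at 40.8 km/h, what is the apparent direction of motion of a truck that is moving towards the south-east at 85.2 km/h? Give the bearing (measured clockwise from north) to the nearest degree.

Taking east as x and north as y: truck velocity = (60.245, -60.245) km/h; taxi velocity = (-28.850, -28.850) km/h.
Velocity of truck relative to taxi = (60.245, -60.245) − (-28.850, -28.850) = (89.095, -31.396) km/h.
Bearing = atan2(89.10, -31.40) = 109.41° clockwise from north.

109°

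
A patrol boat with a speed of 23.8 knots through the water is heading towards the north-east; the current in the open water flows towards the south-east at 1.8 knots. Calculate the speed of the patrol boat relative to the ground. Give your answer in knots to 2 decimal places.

Taking east as x and north as y: velocity relative to the water = (16.829, 16.829) knots; the water relative to ground = (1.273, -1.273) knots.
Velocity relative to ground = (16.829, 16.829) + (1.273, -1.273) = (18.102, 15.556) knots.
Speed = |(18.102, 15.556)| = 23.868 knots.

23.87 knots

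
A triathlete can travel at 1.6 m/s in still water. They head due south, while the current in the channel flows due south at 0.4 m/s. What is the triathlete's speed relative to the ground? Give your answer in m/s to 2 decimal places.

2.00 m/s

Taking east as x and north as y: velocity relative to the water = (0.000, -1.600) m/s; the water relative to ground = (0.000, -0.400) m/s.
Velocity relative to ground = (0.000, -1.600) + (0.000, -0.400) = (0.000, -2.000) m/s.
Speed = |(0.000, -2.000)| = 2.000 m/s.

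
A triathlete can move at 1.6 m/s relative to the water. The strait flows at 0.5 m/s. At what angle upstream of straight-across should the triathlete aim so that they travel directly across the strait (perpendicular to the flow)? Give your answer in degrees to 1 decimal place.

To cancel the current, the upstream component of the triathlete's velocity must equal the flow: 1.6 sin θ = 0.5.
sin θ = 0.5 / 1.6 = 0.3125.
θ = arcsin(0.3125) = 18.210°.

18.2°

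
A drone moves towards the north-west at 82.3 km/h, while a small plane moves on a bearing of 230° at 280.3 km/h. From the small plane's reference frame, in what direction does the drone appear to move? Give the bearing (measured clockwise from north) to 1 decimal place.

Taking east as x and north as y: drone velocity = (-58.195, 58.195) km/h; small plane velocity = (-214.722, -180.173) km/h.
Velocity of drone relative to small plane = (-58.195, 58.195) − (-214.722, -180.173) = (156.527, 238.368) km/h.
Bearing = atan2(156.53, 238.37) = 33.29° clockwise from north.

033.3°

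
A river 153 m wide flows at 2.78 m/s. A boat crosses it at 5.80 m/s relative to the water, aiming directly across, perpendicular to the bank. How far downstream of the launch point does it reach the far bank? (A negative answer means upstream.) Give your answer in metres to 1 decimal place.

73.3 m

Perpendicular speed = 5.800 m/s; crossing time = 153 / 5.800 = 26.379 s.
Net downstream speed = 2.780 m/s.
Drift = 2.780 × 26.379 = 73.334 m (downstream).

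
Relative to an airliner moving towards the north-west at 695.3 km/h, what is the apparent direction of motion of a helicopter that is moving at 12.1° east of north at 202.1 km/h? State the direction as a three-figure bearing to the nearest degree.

119°

Taking east as x and north as y: helicopter velocity = (42.364, 197.610) km/h; airliner velocity = (-491.651, 491.651) km/h.
Velocity of helicopter relative to airliner = (42.364, 197.610) − (-491.651, 491.651) = (534.015, -294.041) km/h.
Bearing = atan2(534.02, -294.04) = 118.84° clockwise from north.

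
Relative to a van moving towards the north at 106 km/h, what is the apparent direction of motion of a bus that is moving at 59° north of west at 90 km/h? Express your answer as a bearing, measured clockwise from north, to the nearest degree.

Taking east as x and north as y: bus velocity = (-46.353, 77.145) km/h; van velocity = (0.000, 106.000) km/h.
Velocity of bus relative to van = (-46.353, 77.145) − (0.000, 106.000) = (-46.353, -28.855) km/h.
Bearing = atan2(-46.35, -28.85) = 238.10° clockwise from north.

238°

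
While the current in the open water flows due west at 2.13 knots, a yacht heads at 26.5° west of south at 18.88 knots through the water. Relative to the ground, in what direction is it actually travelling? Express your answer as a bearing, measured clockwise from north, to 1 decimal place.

Taking east as x and north as y: velocity relative to the water = (-8.424, -16.896) knots; the water relative to ground = (-2.130, 0.000) knots.
Velocity relative to ground = (-8.424, -16.896) + (-2.130, 0.000) = (-10.554, -16.896) knots.
Bearing = atan2(-10.55, -16.90) = 211.99° clockwise from north.

212.0°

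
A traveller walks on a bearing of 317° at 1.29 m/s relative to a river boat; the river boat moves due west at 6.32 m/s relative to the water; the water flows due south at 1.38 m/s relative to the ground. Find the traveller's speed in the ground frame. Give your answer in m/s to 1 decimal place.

7.2 m/s

In east/north components (m/s): traveller relative to river boat = (-0.880, 0.943); river boat relative to water = (-6.320, 0.000); water relative to ground = (0.000, -1.380).
Sum = (-7.200, -0.437) m/s.
Speed = |(-7.200, -0.437)| = 7.213 m/s.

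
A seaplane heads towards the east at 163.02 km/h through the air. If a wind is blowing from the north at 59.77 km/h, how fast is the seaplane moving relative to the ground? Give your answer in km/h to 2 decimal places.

Taking east as x and north as y: velocity relative to the air = (163.020, 0.000) km/h; the air relative to ground = (0.000, -59.770) km/h.
Velocity relative to ground = (163.020, 0.000) + (0.000, -59.770) = (163.020, -59.770) km/h.
Speed = |(163.020, -59.770)| = 173.632 km/h.

173.63 km/h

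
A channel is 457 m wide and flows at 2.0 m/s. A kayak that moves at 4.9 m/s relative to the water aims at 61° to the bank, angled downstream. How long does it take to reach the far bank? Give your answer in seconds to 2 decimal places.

106.64 s

The component of the kayak's velocity perpendicular to the bank is 4.9 × sin 61° = 4.286 m/s.
The current is parallel to the bank, so it does not affect the crossing time.
Time = 457 / 4.286 = 106.635 s.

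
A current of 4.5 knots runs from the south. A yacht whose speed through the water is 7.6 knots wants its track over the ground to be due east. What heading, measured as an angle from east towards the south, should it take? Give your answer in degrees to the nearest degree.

36°

The current pushes perpendicular to the desired track; the heading must have a component into the current equal to 4.5 knots: 7.6 sin θ = 4.5.
sin θ = 0.5921, so θ = 36.307°.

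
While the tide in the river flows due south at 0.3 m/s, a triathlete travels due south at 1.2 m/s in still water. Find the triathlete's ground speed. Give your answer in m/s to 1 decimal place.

Taking east as x and north as y: velocity relative to the water = (0.000, -1.200) m/s; the water relative to ground = (0.000, -0.300) m/s.
Velocity relative to ground = (0.000, -1.200) + (0.000, -0.300) = (0.000, -1.500) m/s.
Speed = |(0.000, -1.500)| = 1.500 m/s.

1.5 m/s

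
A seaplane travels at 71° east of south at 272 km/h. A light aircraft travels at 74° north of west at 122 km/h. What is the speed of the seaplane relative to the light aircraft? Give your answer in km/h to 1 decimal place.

Taking east as x and north as y: seaplane velocity = (257.181, -88.555) km/h; light aircraft velocity = (-33.628, 117.274) km/h.
Velocity of seaplane relative to light aircraft = (257.181, -88.555) − (-33.628, 117.274) = (290.809, -205.828) km/h.
Magnitude = |(290.809, -205.828)| = 356.280 km/h.

356.3 km/h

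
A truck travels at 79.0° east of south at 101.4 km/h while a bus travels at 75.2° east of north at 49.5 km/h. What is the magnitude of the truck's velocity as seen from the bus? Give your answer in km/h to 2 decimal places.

60.78 km/h

Taking east as x and north as y: truck velocity = (99.537, -19.348) km/h; bus velocity = (47.858, 12.645) km/h.
Velocity of truck relative to bus = (99.537, -19.348) − (47.858, 12.645) = (51.679, -31.993) km/h.
Magnitude = |(51.679, -31.993)| = 60.781 km/h.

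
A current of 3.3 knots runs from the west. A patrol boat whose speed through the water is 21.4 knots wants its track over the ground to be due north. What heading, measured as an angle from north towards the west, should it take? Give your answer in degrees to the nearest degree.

9°

The current pushes perpendicular to the desired track; the heading must have a component into the current equal to 3.3 knots: 21.4 sin θ = 3.3.
sin θ = 0.1542, so θ = 8.871°.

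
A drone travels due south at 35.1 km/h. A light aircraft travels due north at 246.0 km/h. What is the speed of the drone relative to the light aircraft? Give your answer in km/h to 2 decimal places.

281.10 km/h

Taking east as x and north as y: drone velocity = (0.000, -35.100) km/h; light aircraft velocity = (0.000, 246.000) km/h.
Velocity of drone relative to light aircraft = (0.000, -35.100) − (0.000, 246.000) = (0.000, -281.100) km/h.
Magnitude = |(0.000, -281.100)| = 281.100 km/h.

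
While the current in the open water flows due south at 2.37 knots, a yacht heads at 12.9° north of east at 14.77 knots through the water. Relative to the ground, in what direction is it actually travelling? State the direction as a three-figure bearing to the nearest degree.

Taking east as x and north as y: velocity relative to the water = (14.397, 3.297) knots; the water relative to ground = (0.000, -2.370) knots.
Velocity relative to ground = (14.397, 3.297) + (0.000, -2.370) = (14.397, 0.927) knots.
Bearing = atan2(14.40, 0.93) = 86.31° clockwise from north.

086°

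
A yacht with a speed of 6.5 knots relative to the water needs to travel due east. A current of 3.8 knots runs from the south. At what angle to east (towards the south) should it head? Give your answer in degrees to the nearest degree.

The current pushes perpendicular to the desired track; the heading must have a component into the current equal to 3.8 knots: 6.5 sin θ = 3.8.
sin θ = 0.5846, so θ = 35.776°.

36°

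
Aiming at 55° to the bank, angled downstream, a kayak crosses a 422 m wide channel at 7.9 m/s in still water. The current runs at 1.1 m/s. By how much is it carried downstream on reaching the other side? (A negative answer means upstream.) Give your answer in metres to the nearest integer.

367 m

Perpendicular speed = 6.471 m/s; crossing time = 422 / 6.471 = 65.211 s.
Net downstream speed = 5.631 m/s.
Drift = 5.631 × 65.211 = 367.220 m (downstream).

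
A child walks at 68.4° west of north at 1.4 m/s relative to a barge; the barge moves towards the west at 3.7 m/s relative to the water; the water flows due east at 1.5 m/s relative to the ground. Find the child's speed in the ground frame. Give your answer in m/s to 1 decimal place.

3.5 m/s

In east/north components (m/s): child relative to barge = (-1.302, 0.515); barge relative to water = (-3.700, 0.000); water relative to ground = (1.500, 0.000).
Sum = (-3.502, 0.515) m/s.
Speed = |(-3.502, 0.515)| = 3.539 m/s.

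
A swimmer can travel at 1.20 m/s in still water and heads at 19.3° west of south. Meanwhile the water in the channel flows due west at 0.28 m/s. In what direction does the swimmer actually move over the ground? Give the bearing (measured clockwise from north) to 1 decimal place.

210.9°

Taking east as x and north as y: velocity relative to the water = (-0.397, -1.133) m/s; the water relative to ground = (-0.280, 0.000) m/s.
Velocity relative to ground = (-0.397, -1.133) + (-0.280, 0.000) = (-0.677, -1.133) m/s.
Bearing = atan2(-0.68, -1.13) = 210.86° clockwise from north.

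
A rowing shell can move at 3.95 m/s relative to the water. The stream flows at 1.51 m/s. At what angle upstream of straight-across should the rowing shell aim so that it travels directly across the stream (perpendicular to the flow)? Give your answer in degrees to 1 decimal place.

22.5°

To cancel the current, the upstream component of the rowing shell's velocity must equal the flow: 3.95 sin θ = 1.51.
sin θ = 1.51 / 3.95 = 0.3823.
θ = arcsin(0.3823) = 22.475°.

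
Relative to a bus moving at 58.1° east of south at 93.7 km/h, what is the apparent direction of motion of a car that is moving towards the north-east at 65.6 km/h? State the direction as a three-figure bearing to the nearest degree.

Taking east as x and north as y: car velocity = (46.386, 46.386) km/h; bus velocity = (79.549, -49.515) km/h.
Velocity of car relative to bus = (46.386, 46.386) − (79.549, -49.515) = (-33.162, 95.901) km/h.
Bearing = atan2(-33.16, 95.90) = 340.92° clockwise from north.

341°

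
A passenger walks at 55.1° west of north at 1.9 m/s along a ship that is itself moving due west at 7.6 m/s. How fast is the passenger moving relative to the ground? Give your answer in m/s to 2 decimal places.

9.22 m/s

Taking east as x and north as y: ship velocity = (-7.600, 0.000) m/s; passenger velocity relative to ship = (-1.558, 1.087) m/s.
Velocity relative to ground = (-7.600, 0.000) + (-1.558, 1.087) = (-9.158, 1.087) m/s.
Speed = |(-9.158, 1.087)| = 9.223 m/s.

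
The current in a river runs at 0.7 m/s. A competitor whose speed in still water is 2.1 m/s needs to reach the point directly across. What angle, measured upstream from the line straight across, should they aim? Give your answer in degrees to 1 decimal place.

To cancel the current, the upstream component of the competitor's velocity must equal the flow: 2.1 sin θ = 0.7.
sin θ = 0.7 / 2.1 = 0.3333.
θ = arcsin(0.3333) = 19.471°.

19.5°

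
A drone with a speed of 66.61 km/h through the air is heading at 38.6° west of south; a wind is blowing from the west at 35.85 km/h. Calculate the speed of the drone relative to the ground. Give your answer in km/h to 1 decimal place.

52.4 km/h

Taking east as x and north as y: velocity relative to the air = (-41.557, -52.057) km/h; the air relative to ground = (35.850, 0.000) km/h.
Velocity relative to ground = (-41.557, -52.057) + (35.850, 0.000) = (-5.707, -52.057) km/h.
Speed = |(-5.707, -52.057)| = 52.369 km/h.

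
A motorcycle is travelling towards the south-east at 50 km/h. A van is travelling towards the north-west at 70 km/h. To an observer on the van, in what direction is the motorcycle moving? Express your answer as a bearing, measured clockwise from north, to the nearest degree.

Taking east as x and north as y: motorcycle velocity = (35.355, -35.355) km/h; van velocity = (-49.497, 49.497) km/h.
Velocity of motorcycle relative to van = (35.355, -35.355) − (-49.497, 49.497) = (84.853, -84.853) km/h.
Bearing = atan2(84.85, -84.85) = 135.00° clockwise from north.

135°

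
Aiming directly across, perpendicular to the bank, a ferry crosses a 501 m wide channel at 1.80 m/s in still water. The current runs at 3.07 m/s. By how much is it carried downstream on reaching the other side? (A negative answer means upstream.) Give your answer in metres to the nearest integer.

Perpendicular speed = 1.800 m/s; crossing time = 501 / 1.800 = 278.333 s.
Net downstream speed = 3.070 m/s.
Drift = 3.070 × 278.333 = 854.483 m (downstream).

854 m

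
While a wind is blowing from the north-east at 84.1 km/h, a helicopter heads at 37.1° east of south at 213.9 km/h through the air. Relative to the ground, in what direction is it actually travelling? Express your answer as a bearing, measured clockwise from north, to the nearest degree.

Taking east as x and north as y: velocity relative to the air = (129.026, -170.603) km/h; the air relative to ground = (-59.468, -59.468) km/h.
Velocity relative to ground = (129.026, -170.603) + (-59.468, -59.468) = (69.559, -230.071) km/h.
Bearing = atan2(69.56, -230.07) = 163.18° clockwise from north.

163°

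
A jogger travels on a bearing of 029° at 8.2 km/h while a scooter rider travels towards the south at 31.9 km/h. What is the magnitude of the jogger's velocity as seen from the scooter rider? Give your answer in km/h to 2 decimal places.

Taking east as x and north as y: jogger velocity = (3.975, 7.172) km/h; scooter rider velocity = (0.000, -31.900) km/h.
Velocity of jogger relative to scooter rider = (3.975, 7.172) − (0.000, -31.900) = (3.975, 39.072) km/h.
Magnitude = |(3.975, 39.072)| = 39.274 km/h.

39.27 km/h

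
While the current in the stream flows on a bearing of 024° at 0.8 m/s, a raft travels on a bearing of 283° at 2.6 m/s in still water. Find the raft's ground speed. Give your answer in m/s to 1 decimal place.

Taking east as x and north as y: velocity relative to the water = (-2.533, 0.585) m/s; the water relative to ground = (0.325, 0.731) m/s.
Velocity relative to ground = (-2.533, 0.585) + (0.325, 0.731) = (-2.208, 1.316) m/s.
Speed = |(-2.208, 1.316)| = 2.570 m/s.

2.6 m/s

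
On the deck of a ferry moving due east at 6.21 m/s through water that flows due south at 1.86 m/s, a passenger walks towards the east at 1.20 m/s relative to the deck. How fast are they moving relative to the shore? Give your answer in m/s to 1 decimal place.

7.6 m/s

In east/north components (m/s): passenger relative to ferry = (1.200, 0.000); ferry relative to water = (6.210, 0.000); water relative to ground = (0.000, -1.860).
Sum = (7.410, -1.860) m/s.
Speed = |(7.410, -1.860)| = 7.640 m/s.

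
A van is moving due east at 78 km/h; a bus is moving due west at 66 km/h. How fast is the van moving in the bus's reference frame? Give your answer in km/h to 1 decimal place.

144.0 km/h

Taking east as x and north as y: van velocity = (78.000, 0.000) km/h; bus velocity = (-66.000, 0.000) km/h.
Velocity of van relative to bus = (78.000, 0.000) − (-66.000, 0.000) = (144.000, 0.000) km/h.
Magnitude = |(144.000, 0.000)| = 144.000 km/h.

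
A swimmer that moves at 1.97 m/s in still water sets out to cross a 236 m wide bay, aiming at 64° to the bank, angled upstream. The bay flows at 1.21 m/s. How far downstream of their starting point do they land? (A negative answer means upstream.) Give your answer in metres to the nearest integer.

Perpendicular speed = 1.771 m/s; crossing time = 236 / 1.771 = 133.286 s.
Net downstream speed = 0.346 m/s.
Drift = 0.346 × 133.286 = 46.172 m (downstream).

46 m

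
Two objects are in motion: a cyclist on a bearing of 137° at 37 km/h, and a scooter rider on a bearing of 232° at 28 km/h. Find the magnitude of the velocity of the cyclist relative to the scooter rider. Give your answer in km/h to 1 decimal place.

Taking east as x and north as y: cyclist velocity = (25.234, -27.060) km/h; scooter rider velocity = (-22.064, -17.239) km/h.
Velocity of cyclist relative to scooter rider = (25.234, -27.060) − (-22.064, -17.239) = (47.298, -9.822) km/h.
Magnitude = |(47.298, -9.822)| = 48.307 km/h.

48.3 km/h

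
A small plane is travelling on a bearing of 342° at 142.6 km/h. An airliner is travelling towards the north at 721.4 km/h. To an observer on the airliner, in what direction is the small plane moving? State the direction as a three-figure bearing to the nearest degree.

Taking east as x and north as y: small plane velocity = (-44.066, 135.621) km/h; airliner velocity = (0.000, 721.400) km/h.
Velocity of small plane relative to airliner = (-44.066, 135.621) − (0.000, 721.400) = (-44.066, -585.779) km/h.
Bearing = atan2(-44.07, -585.78) = 184.30° clockwise from north.

184°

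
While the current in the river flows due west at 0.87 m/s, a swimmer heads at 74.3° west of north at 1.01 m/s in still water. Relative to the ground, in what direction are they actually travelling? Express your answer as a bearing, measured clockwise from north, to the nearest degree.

278°

Taking east as x and north as y: velocity relative to the water = (-0.972, 0.273) m/s; the water relative to ground = (-0.870, 0.000) m/s.
Velocity relative to ground = (-0.972, 0.273) + (-0.870, 0.000) = (-1.842, 0.273) m/s.
Bearing = atan2(-1.84, 0.27) = 278.44° clockwise from north.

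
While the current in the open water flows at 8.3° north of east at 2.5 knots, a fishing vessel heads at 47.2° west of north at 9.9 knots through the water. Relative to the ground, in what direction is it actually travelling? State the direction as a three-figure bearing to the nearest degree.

326°

Taking east as x and north as y: velocity relative to the water = (-7.264, 6.726) knots; the water relative to ground = (2.474, 0.361) knots.
Velocity relative to ground = (-7.264, 6.726) + (2.474, 0.361) = (-4.790, 7.087) knots.
Bearing = atan2(-4.79, 7.09) = 325.95° clockwise from north.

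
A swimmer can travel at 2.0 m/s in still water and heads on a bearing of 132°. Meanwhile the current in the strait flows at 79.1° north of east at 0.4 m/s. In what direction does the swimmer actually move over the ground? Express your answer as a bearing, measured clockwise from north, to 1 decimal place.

121.2°

Taking east as x and north as y: velocity relative to the water = (1.486, -1.338) m/s; the water relative to ground = (0.076, 0.393) m/s.
Velocity relative to ground = (1.486, -1.338) + (0.076, 0.393) = (1.562, -0.945) m/s.
Bearing = atan2(1.56, -0.95) = 121.19° clockwise from north.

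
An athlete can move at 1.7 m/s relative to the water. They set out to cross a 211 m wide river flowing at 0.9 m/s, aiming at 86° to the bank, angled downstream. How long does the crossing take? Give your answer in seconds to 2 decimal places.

124.42 s

The component of the athlete's velocity perpendicular to the bank is 1.7 × sin 86° = 1.696 m/s.
Only the cross-stream component determines the crossing time; the current contributes nothing perpendicular to the bank.
Time = 211 / 1.696 = 124.421 s.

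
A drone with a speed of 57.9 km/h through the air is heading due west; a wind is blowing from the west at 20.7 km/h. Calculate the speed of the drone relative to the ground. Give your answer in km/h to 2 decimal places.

Taking east as x and north as y: velocity relative to the air = (-57.900, 0.000) km/h; the air relative to ground = (20.700, 0.000) km/h.
Velocity relative to ground = (-57.900, 0.000) + (20.700, 0.000) = (-37.200, 0.000) km/h.
Speed = |(-37.200, 0.000)| = 37.200 km/h.

37.20 km/h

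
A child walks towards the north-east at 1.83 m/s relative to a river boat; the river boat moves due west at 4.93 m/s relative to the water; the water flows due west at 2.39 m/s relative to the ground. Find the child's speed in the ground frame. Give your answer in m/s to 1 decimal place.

In east/north components (m/s): child relative to river boat = (1.294, 1.294); river boat relative to water = (-4.930, 0.000); water relative to ground = (-2.390, 0.000).
Sum = (-6.026, 1.294) m/s.
Speed = |(-6.026, 1.294)| = 6.163 m/s.

6.2 m/s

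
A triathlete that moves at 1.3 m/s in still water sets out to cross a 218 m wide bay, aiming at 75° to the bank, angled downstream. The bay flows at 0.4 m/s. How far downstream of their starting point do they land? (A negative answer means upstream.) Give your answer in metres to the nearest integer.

128 m

Perpendicular speed = 1.256 m/s; crossing time = 218 / 1.256 = 173.608 s.
Net downstream speed = 0.736 m/s.
Drift = 0.736 × 173.608 = 127.856 m (downstream).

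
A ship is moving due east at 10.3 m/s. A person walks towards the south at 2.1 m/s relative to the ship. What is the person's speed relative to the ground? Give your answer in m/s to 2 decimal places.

10.51 m/s

Taking east as x and north as y: ship velocity = (10.300, 0.000) m/s; person velocity relative to ship = (0.000, -2.100) m/s.
Velocity relative to ground = (10.300, 0.000) + (0.000, -2.100) = (10.300, -2.100) m/s.
Speed = |(10.300, -2.100)| = 10.512 m/s.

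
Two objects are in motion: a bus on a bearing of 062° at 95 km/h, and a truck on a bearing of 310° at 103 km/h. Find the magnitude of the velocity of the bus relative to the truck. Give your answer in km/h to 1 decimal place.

Taking east as x and north as y: bus velocity = (83.880, 44.600) km/h; truck velocity = (-78.903, 66.207) km/h.
Velocity of bus relative to truck = (83.880, 44.600) − (-78.903, 66.207) = (162.783, -21.607) km/h.
Magnitude = |(162.783, -21.607)| = 164.210 km/h.

164.2 km/h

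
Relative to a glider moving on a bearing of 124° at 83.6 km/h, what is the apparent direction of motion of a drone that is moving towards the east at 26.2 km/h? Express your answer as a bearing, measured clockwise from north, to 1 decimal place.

317.3°

Taking east as x and north as y: drone velocity = (26.200, 0.000) km/h; glider velocity = (69.308, -46.749) km/h.
Velocity of drone relative to glider = (26.200, 0.000) − (69.308, -46.749) = (-43.108, 46.749) km/h.
Bearing = atan2(-43.11, 46.75) = 317.32° clockwise from north.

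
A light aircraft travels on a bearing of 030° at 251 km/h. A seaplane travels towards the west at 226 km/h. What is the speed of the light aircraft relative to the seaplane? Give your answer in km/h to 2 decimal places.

Taking east as x and north as y: light aircraft velocity = (125.500, 217.372) km/h; seaplane velocity = (-226.000, 0.000) km/h.
Velocity of light aircraft relative to seaplane = (125.500, 217.372) − (-226.000, 0.000) = (351.500, 217.372) km/h.
Magnitude = |(351.500, 217.372)| = 413.283 km/h.

413.28 km/h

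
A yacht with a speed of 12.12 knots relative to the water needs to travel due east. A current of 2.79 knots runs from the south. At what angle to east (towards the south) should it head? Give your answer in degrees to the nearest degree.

13°

The current pushes perpendicular to the desired track; the heading must have a component into the current equal to 2.79 knots: 12.12 sin θ = 2.79.
sin θ = 0.2302, so θ = 13.309°.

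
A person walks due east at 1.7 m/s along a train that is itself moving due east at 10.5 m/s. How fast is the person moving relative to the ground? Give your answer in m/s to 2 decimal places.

12.20 m/s

Taking east as x and north as y: train velocity = (10.500, 0.000) m/s; person velocity relative to train = (1.700, 0.000) m/s.
Velocity relative to ground = (10.500, 0.000) + (1.700, 0.000) = (12.200, 0.000) m/s.
Speed = |(12.200, 0.000)| = 12.200 m/s.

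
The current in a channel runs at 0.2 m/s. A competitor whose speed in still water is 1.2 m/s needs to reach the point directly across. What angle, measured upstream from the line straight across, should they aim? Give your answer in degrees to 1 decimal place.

To cancel the current, the upstream component of the competitor's velocity must equal the flow: 1.2 sin θ = 0.2.
sin θ = 0.2 / 1.2 = 0.1667.
θ = arcsin(0.1667) = 9.594°.

9.6°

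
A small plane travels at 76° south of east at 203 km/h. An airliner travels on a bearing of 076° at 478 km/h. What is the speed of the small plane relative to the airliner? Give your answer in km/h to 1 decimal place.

Taking east as x and north as y: small plane velocity = (49.110, -196.970) km/h; airliner velocity = (463.801, 115.639) km/h.
Velocity of small plane relative to airliner = (49.110, -196.970) − (463.801, 115.639) = (-414.691, -312.609) km/h.
Magnitude = |(-414.691, -312.609)| = 519.320 km/h.

519.3 km/h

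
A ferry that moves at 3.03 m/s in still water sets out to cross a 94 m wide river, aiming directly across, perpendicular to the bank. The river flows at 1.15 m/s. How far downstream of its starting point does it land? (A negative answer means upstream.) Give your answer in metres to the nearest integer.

36 m

Perpendicular speed = 3.030 m/s; crossing time = 94 / 3.030 = 31.023 s.
Net downstream speed = 1.150 m/s.
Drift = 1.150 × 31.023 = 35.677 m (downstream).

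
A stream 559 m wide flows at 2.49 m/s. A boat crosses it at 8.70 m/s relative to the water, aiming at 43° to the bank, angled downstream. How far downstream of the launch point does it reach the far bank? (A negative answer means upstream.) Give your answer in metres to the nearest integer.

834 m

Perpendicular speed = 5.933 m/s; crossing time = 559 / 5.933 = 94.213 s.
Net downstream speed = 8.853 m/s.
Drift = 8.853 × 94.213 = 834.044 m (downstream).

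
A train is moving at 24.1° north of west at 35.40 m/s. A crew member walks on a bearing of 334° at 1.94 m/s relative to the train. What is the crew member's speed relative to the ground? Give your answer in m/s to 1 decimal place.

36.9 m/s

Taking east as x and north as y: train velocity = (-32.314, 14.455) m/s; crew member velocity relative to train = (-0.850, 1.744) m/s.
Velocity relative to ground = (-32.314, 14.455) + (-0.850, 1.744) = (-33.165, 16.199) m/s.
Speed = |(-33.165, 16.199)| = 36.909 m/s.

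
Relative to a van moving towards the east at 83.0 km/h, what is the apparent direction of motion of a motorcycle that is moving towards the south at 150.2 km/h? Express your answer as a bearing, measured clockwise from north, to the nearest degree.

Taking east as x and north as y: motorcycle velocity = (0.000, -150.200) km/h; van velocity = (83.000, 0.000) km/h.
Velocity of motorcycle relative to van = (0.000, -150.200) − (83.000, 0.000) = (-83.000, -150.200) km/h.
Bearing = atan2(-83.00, -150.20) = 208.92° clockwise from north.

209°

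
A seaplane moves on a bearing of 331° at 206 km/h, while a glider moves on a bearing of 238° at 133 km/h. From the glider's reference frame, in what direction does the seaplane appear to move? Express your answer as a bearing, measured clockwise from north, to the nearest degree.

Taking east as x and north as y: seaplane velocity = (-99.871, 180.172) km/h; glider velocity = (-112.790, -70.479) km/h.
Velocity of seaplane relative to glider = (-99.871, 180.172) − (-112.790, -70.479) = (12.920, 250.651) km/h.
Bearing = atan2(12.92, 250.65) = 2.95° clockwise from north.

003°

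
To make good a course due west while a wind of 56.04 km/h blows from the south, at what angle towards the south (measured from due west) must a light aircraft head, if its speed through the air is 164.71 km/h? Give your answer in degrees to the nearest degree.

The wind pushes perpendicular to the desired track; the heading must have a component into the wind equal to 56.04 km/h: 164.71 sin θ = 56.04.
sin θ = 0.3402, so θ = 19.891°.

20°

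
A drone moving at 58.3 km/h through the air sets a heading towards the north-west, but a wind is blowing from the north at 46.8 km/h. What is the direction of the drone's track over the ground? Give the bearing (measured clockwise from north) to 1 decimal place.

262.3°

Taking east as x and north as y: velocity relative to the air = (-41.224, 41.224) km/h; the air relative to ground = (0.000, -46.800) km/h.
Velocity relative to ground = (-41.224, 41.224) + (0.000, -46.800) = (-41.224, -5.576) km/h.
Bearing = atan2(-41.22, -5.58) = 262.30° clockwise from north.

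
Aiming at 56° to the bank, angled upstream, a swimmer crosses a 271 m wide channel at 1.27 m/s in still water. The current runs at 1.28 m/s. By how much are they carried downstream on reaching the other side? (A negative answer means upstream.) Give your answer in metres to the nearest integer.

147 m

Perpendicular speed = 1.053 m/s; crossing time = 271 / 1.053 = 257.390 s.
Net downstream speed = 0.570 m/s.
Drift = 0.570 × 257.390 = 146.667 m (downstream).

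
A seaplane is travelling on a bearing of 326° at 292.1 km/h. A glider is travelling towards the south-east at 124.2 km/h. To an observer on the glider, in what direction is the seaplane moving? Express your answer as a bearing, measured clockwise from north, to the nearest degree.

323°

Taking east as x and north as y: seaplane velocity = (-163.340, 242.162) km/h; glider velocity = (87.823, -87.823) km/h.
Velocity of seaplane relative to glider = (-163.340, 242.162) − (87.823, -87.823) = (-251.163, 329.985) km/h.
Bearing = atan2(-251.16, 329.98) = 322.72° clockwise from north.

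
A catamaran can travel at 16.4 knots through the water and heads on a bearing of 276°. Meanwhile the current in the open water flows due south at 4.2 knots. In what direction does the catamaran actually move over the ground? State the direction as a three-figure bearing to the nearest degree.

261°

Taking east as x and north as y: velocity relative to the water = (-16.310, 1.714) knots; the water relative to ground = (0.000, -4.200) knots.
Velocity relative to ground = (-16.310, 1.714) + (0.000, -4.200) = (-16.310, -2.486) knots.
Bearing = atan2(-16.31, -2.49) = 261.33° clockwise from north.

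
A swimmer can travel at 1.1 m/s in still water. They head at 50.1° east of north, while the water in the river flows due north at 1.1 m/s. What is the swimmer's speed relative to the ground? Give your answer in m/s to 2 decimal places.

1.99 m/s

Taking east as x and north as y: velocity relative to the water = (0.844, 0.706) m/s; the water relative to ground = (0.000, 1.100) m/s.
Velocity relative to ground = (0.844, 0.706) + (0.000, 1.100) = (0.844, 1.806) m/s.
Speed = |(0.844, 1.806)| = 1.993 m/s.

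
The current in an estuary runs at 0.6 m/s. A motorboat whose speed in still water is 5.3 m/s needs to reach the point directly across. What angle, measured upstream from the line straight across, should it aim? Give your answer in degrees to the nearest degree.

To cancel the current, the upstream component of the motorboat's velocity must equal the flow: 5.3 sin θ = 0.6.
sin θ = 0.6 / 5.3 = 0.1132.
θ = arcsin(0.1132) = 6.500°.

7°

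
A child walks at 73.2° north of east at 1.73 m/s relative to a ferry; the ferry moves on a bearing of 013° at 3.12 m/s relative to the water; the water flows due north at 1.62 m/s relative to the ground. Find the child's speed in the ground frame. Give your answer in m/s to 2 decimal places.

6.43 m/s

In east/north components (m/s): child relative to ferry = (0.500, 1.656); ferry relative to water = (0.702, 3.040); water relative to ground = (0.000, 1.620).
Sum = (1.202, 6.316) m/s.
Speed = |(1.202, 6.316)| = 6.430 m/s.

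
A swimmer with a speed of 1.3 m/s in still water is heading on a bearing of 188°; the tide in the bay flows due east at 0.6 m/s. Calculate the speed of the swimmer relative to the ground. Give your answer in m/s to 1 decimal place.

Taking east as x and north as y: velocity relative to the water = (-0.181, -1.287) m/s; the water relative to ground = (0.600, 0.000) m/s.
Velocity relative to ground = (-0.181, -1.287) + (0.600, 0.000) = (0.419, -1.287) m/s.
Speed = |(0.419, -1.287)| = 1.354 m/s.

1.4 m/s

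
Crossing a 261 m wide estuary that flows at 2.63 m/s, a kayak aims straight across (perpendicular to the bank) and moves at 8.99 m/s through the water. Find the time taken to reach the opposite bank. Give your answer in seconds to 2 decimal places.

The component of the kayak's velocity perpendicular to the bank is 8.99 m/s.
Only the cross-stream component determines the crossing time; the current contributes nothing perpendicular to the bank.
Time = 261 / 8.990 = 29.032 s.

29.03 s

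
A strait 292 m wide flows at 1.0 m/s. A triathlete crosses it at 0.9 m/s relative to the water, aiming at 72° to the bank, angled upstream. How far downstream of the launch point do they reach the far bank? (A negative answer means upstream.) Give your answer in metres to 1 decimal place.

Perpendicular speed = 0.856 m/s; crossing time = 292 / 0.856 = 341.141 s.
Net downstream speed = 0.722 m/s.
Drift = 0.722 × 341.141 = 246.265 m (downstream).

246.3 m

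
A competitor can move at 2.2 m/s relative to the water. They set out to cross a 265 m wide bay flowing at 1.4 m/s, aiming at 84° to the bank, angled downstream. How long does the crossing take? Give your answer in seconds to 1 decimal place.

121.1 s

The component of the competitor's velocity perpendicular to the bank is 2.2 × sin 84° = 2.188 m/s.
The current is parallel to the bank, so it does not affect the crossing time.
Time = 265 / 2.188 = 121.118 s.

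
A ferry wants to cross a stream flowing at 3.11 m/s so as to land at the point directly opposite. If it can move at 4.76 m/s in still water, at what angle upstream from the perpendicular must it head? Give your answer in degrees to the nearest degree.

41°

To cancel the current, the upstream component of the ferry's velocity must equal the flow: 4.76 sin θ = 3.11.
sin θ = 3.11 / 4.76 = 0.6534.
θ = arcsin(0.6534) = 40.796°.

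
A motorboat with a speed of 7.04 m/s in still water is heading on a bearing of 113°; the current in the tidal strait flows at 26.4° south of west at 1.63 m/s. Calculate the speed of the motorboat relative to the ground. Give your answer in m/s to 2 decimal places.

6.11 m/s

Taking east as x and north as y: velocity relative to the water = (6.480, -2.751) m/s; the water relative to ground = (-1.460, -0.725) m/s.
Velocity relative to ground = (6.480, -2.751) + (-1.460, -0.725) = (5.020, -3.476) m/s.
Speed = |(5.020, -3.476)| = 6.106 m/s.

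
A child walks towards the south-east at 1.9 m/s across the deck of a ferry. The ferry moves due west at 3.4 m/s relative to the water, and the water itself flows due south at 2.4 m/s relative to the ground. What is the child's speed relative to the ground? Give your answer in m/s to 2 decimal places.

4.27 m/s

In east/north components (m/s): child relative to ferry = (1.344, -1.344); ferry relative to water = (-3.400, 0.000); water relative to ground = (0.000, -2.400).
Sum = (-2.056, -3.744) m/s.
Speed = |(-2.056, -3.744)| = 4.271 m/s.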